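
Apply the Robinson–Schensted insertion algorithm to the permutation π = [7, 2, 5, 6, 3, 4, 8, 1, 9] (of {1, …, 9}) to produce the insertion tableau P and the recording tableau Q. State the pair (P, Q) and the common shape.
P = [1, 3, 4, 8, 9] / [2, 6] / [5] / [7];  Q = [1, 3, 4, 7, 9] / [2, 6] / [5] / [8];  common shape = (5, 2, 1, 1)

Row-insert the values π_1, π_2, … into P one at a time, bumping the leftmost entry strictly greater than the inserted value down to the next row. The recording tableau Q records, in position (i, j), the step at which that cell was added to P.
  Insert 7 (step 1): P = [7];  Q = [1]
  Insert 2 (step 2): P = [2] / [7];  Q = [1] / [2]
  Insert 5 (step 3): P = [2, 5] / [7];  Q = [1, 3] / [2]
  Insert 6 (step 4): P = [2, 5, 6] / [7];  Q = [1, 3, 4] / [2]
  Insert 3 (step 5): P = [2, 3, 6] / [5] / [7];  Q = [1, 3, 4] / [2] / [5]
  Insert 4 (step 6): P = [2, 3, 4] / [5, 6] / [7];  Q = [1, 3, 4] / [2, 6] / [5]
  Insert 8 (step 7): P = [2, 3, 4, 8] / [5, 6] / [7];  Q = [1, 3, 4, 7] / [2, 6] / [5]
  Insert 1 (step 8): P = [1, 3, 4, 8] / [2, 6] / [5] / [7];  Q = [1, 3, 4, 7] / [2, 6] / [5] / [8]
  Insert 9 (step 9): P = [1, 3, 4, 8, 9] / [2, 6] / [5] / [7];  Q = [1, 3, 4, 7, 9] / [2, 6] / [5] / [8]
Final shape: (5, 2, 1, 1).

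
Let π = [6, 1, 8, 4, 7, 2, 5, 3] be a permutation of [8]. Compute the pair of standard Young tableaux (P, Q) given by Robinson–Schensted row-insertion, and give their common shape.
P = [1, 2, 3] / [4, 5] / [6, 7] / [8];  Q = [1, 3, 5] / [2, 4] / [6, 7] / [8];  common shape = (3, 2, 2, 1)

Row-insert the values π_1, π_2, … into P one at a time, bumping the leftmost entry strictly greater than the inserted value down to the next row. The recording tableau Q records, in position (i, j), the step at which that cell was added to P.
  Insert 6 (step 1): P = [6];  Q = [1]
  Insert 1 (step 2): P = [1] / [6];  Q = [1] / [2]
  Insert 8 (step 3): P = [1, 8] / [6];  Q = [1, 3] / [2]
  Insert 4 (step 4): P = [1, 4] / [6, 8];  Q = [1, 3] / [2, 4]
  Insert 7 (step 5): P = [1, 4, 7] / [6, 8];  Q = [1, 3, 5] / [2, 4]
  Insert 2 (step 6): P = [1, 2, 7] / [4, 8] / [6];  Q = [1, 3, 5] / [2, 4] / [6]
  Insert 5 (step 7): P = [1, 2, 5] / [4, 7] / [6, 8];  Q = [1, 3, 5] / [2, 4] / [6, 7]
  Insert 3 (step 8): P = [1, 2, 3] / [4, 5] / [6, 7] / [8];  Q = [1, 3, 5] / [2, 4] / [6, 7] / [8]
Final shape: (3, 2, 2, 1).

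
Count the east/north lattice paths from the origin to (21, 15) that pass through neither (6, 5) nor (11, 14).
Number of paths = 4018878204

Inclusion–exclusion. Total paths: C(36, 21) = 5567902560. Through P₁: C(11, 6)·C(25, 15) = 1510167120. Through P₂: C(25, 11)·C(11, 10) = 49031400. Since P₁ is strictly southwest of P₂, a monotone path through both must visit P₁ then P₂; paths through both = C(11, 6)·C(14, 5)·C(11, 10) = 10174164. Avoid both = 5567902560 − 1510167120 − 49031400 + 10174164 = 4018878204.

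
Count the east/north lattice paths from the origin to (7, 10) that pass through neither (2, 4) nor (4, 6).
Number of paths = 8318

Inclusion–exclusion. Total paths: C(17, 7) = 19448. Through P₁: C(6, 2)·C(11, 5) = 6930. Through P₂: C(10, 4)·C(7, 3) = 7350. Since P₁ is strictly southwest of P₂, a monotone path through both must visit P₁ then P₂; paths through both = C(6, 2)·C(4, 2)·C(7, 3) = 3150. Avoid both = 19448 − 6930 − 7350 + 3150 = 8318.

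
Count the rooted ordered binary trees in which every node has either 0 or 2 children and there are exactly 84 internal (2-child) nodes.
C_84 = 270557451039395118028642463289168566420671280440

These full binary trees are counted by the Catalan number C_n = (1/(n + 1)) · C(2n, n). For n = 84: C_84 = (1/85) · C(168, 84) = 22997383338348585032434609379579328145757058837400/85 = 270557451039395118028642463289168566420671280440.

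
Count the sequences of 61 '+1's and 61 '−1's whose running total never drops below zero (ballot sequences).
C_61 = 6182127958584855650487080847216336

These ballot sequences are counted by the Catalan number C_n = (1/(n + 1)) · C(2n, n). For n = 61: C_61 = (1/62) · C(122, 61) = 383291933432261050330199012527412832/62 = 6182127958584855650487080847216336.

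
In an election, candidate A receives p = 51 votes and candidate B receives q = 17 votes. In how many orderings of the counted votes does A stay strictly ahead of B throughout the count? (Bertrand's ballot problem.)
Strict-lead orderings = 2247575790712824

Total orderings of the 68 votes with 51 for A: C(68, 51) = 4495151581425648. By the Bertrand ballot formula (Cycle Lemma / reflection principle), the number of orderings in which A is strictly ahead of B throughout is (p − q)/(p + q) · C(p + q, p) = (51 − 17)/(51 + 17) · 4495151581425648 = 2247575790712824.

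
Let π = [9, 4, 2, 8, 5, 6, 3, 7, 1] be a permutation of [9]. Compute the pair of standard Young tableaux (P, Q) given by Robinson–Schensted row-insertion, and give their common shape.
P = [1, 3, 6, 7] / [2, 5] / [4] / [8] / [9];  Q = [1, 4, 6, 8] / [2, 5] / [3] / [7] / [9];  common shape = (4, 2, 1, 1, 1)

Row-insert the values π_1, π_2, … into P one at a time, bumping the leftmost entry strictly greater than the inserted value down to the next row. The recording tableau Q records, in position (i, j), the step at which that cell was added to P.
  Insert 9 (step 1): P = [9];  Q = [1]
  Insert 4 (step 2): P = [4] / [9];  Q = [1] / [2]
  Insert 2 (step 3): P = [2] / [4] / [9];  Q = [1] / [2] / [3]
  Insert 8 (step 4): P = [2, 8] / [4] / [9];  Q = [1, 4] / [2] / [3]
  Insert 5 (step 5): P = [2, 5] / [4, 8] / [9];  Q = [1, 4] / [2, 5] / [3]
  Insert 6 (step 6): P = [2, 5, 6] / [4, 8] / [9];  Q = [1, 4, 6] / [2, 5] / [3]
  Insert 3 (step 7): P = [2, 3, 6] / [4, 5] / [8] / [9];  Q = [1, 4, 6] / [2, 5] / [3] / [7]
  Insert 7 (step 8): P = [2, 3, 6, 7] / [4, 5] / [8] / [9];  Q = [1, 4, 6, 8] / [2, 5] / [3] / [7]
  Insert 1 (step 9): P = [1, 3, 6, 7] / [2, 5] / [4] / [8] / [9];  Q = [1, 4, 6, 8] / [2, 5] / [3] / [7] / [9]
Final shape: (4, 2, 1, 1, 1).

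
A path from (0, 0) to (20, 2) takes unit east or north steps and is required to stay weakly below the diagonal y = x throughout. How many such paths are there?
Number of paths = 209

By the reflection principle (André's argument), the number of monotone paths to (20, 2) with n ≤ m that never go above y = x is C(22, 20) − C(22, 21) = 231 − 22 = 209.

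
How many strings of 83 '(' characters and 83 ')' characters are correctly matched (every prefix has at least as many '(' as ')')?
C_83 = 68854441132780194707888052034668647142985206100

These balanced parentheses are counted by the Catalan number C_n = (1/(n + 1)) · C(2n, n). For n = 83: C_83 = (1/84) · C(166, 83) = 5783773055153536355462596370912166360010757312400/84 = 68854441132780194707888052034668647142985206100.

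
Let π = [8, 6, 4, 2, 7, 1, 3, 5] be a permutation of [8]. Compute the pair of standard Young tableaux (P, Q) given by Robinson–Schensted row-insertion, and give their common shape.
P = [1, 3, 5] / [2, 7] / [4] / [6] / [8];  Q = [1, 5, 8] / [2, 7] / [3] / [4] / [6];  common shape = (3, 2, 1, 1, 1)

Row-insert the values π_1, π_2, … into P one at a time, bumping the leftmost entry strictly greater than the inserted value down to the next row. The recording tableau Q records, in position (i, j), the step at which that cell was added to P.
  Insert 8 (step 1): P = [8];  Q = [1]
  Insert 6 (step 2): P = [6] / [8];  Q = [1] / [2]
  Insert 4 (step 3): P = [4] / [6] / [8];  Q = [1] / [2] / [3]
  Insert 2 (step 4): P = [2] / [4] / [6] / [8];  Q = [1] / [2] / [3] / [4]
  Insert 7 (step 5): P = [2, 7] / [4] / [6] / [8];  Q = [1, 5] / [2] / [3] / [4]
  Insert 1 (step 6): P = [1, 7] / [2] / [4] / [6] / [8];  Q = [1, 5] / [2] / [3] / [4] / [6]
  Insert 3 (step 7): P = [1, 3] / [2, 7] / [4] / [6] / [8];  Q = [1, 5] / [2, 7] / [3] / [4] / [6]
  Insert 5 (step 8): P = [1, 3, 5] / [2, 7] / [4] / [6] / [8];  Q = [1, 5, 8] / [2, 7] / [3] / [4] / [6]
Final shape: (3, 2, 1, 1, 1).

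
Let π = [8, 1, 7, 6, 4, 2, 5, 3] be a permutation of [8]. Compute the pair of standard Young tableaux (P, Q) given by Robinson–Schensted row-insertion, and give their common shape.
P = [1, 2, 3] / [4, 5] / [6] / [7] / [8];  Q = [1, 3, 7] / [2, 8] / [4] / [5] / [6];  common shape = (3, 2, 1, 1, 1)

Row-insert the values π_1, π_2, … into P one at a time, bumping the leftmost entry strictly greater than the inserted value down to the next row. The recording tableau Q records, in position (i, j), the step at which that cell was added to P.
  Insert 8 (step 1): P = [8];  Q = [1]
  Insert 1 (step 2): P = [1] / [8];  Q = [1] / [2]
  Insert 7 (step 3): P = [1, 7] / [8];  Q = [1, 3] / [2]
  Insert 6 (step 4): P = [1, 6] / [7] / [8];  Q = [1, 3] / [2] / [4]
  Insert 4 (step 5): P = [1, 4] / [6] / [7] / [8];  Q = [1, 3] / [2] / [4] / [5]
  Insert 2 (step 6): P = [1, 2] / [4] / [6] / [7] / [8];  Q = [1, 3] / [2] / [4] / [5] / [6]
  Insert 5 (step 7): P = [1, 2, 5] / [4] / [6] / [7] / [8];  Q = [1, 3, 7] / [2] / [4] / [5] / [6]
  Insert 3 (step 8): P = [1, 2, 3] / [4, 5] / [6] / [7] / [8];  Q = [1, 3, 7] / [2, 8] / [4] / [5] / [6]
Final shape: (3, 2, 1, 1, 1).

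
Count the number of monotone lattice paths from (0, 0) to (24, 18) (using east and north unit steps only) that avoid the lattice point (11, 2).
Number of paths = 348403735680

Total paths from (0, 0) to (24, 18): C(42, 24) = 353697121050. Paths through (11, 2): (paths (0, 0) → (11, 2)) × (paths (11, 2) → (24, 18)) = C(13, 11) · C(29, 13) = 78 · 67863915 = 5293385370. Avoidance count = 353697121050 − 5293385370 = 348403735680.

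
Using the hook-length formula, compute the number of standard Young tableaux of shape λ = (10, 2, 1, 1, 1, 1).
# SYT of shape (10, 2, 1, 1, 1, 1) = 24024

Hook-length formula: f^λ = n! / Π hook(c), product over all cells c of the Young diagram. For λ = (10, 2, 1, 1, 1, 1), n = 16 boxes. Hook lengths by row (left-to-right, top-to-bottom): [15, 10, 8, 7, 6, 5, 4, 3, 2, 1]; [6, 1]; [4]; [3]; [2]; [1]. Product of hooks = 870912000. So f^λ = 16! / 870912000 = 20922789888000 / 870912000 = 24024.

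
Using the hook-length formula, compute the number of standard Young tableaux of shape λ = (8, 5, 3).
# SYT of shape (8, 5, 3) = 112112

Hook-length formula: f^λ = n! / Π hook(c), product over all cells c of the Young diagram. For λ = (8, 5, 3), n = 16 boxes. Hook lengths by row (left-to-right, top-to-bottom): [10, 9, 8, 6, 5, 3, 2, 1]; [6, 5, 4, 2, 1]; [3, 2, 1]. Product of hooks = 186624000. So f^λ = 16! / 186624000 = 20922789888000 / 186624000 = 112112.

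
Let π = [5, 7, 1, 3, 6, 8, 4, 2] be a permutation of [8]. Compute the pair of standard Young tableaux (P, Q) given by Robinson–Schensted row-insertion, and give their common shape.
P = [1, 2, 4, 8] / [3, 6] / [5] / [7];  Q = [1, 2, 5, 6] / [3, 4] / [7] / [8];  common shape = (4, 2, 1, 1)

Row-insert the values π_1, π_2, … into P one at a time, bumping the leftmost entry strictly greater than the inserted value down to the next row. The recording tableau Q records, in position (i, j), the step at which that cell was added to P.
  Insert 5 (step 1): P = [5];  Q = [1]
  Insert 7 (step 2): P = [5, 7];  Q = [1, 2]
  Insert 1 (step 3): P = [1, 7] / [5];  Q = [1, 2] / [3]
  Insert 3 (step 4): P = [1, 3] / [5, 7];  Q = [1, 2] / [3, 4]
  Insert 6 (step 5): P = [1, 3, 6] / [5, 7];  Q = [1, 2, 5] / [3, 4]
  Insert 8 (step 6): P = [1, 3, 6, 8] / [5, 7];  Q = [1, 2, 5, 6] / [3, 4]
  Insert 4 (step 7): P = [1, 3, 4, 8] / [5, 6] / [7];  Q = [1, 2, 5, 6] / [3, 4] / [7]
  Insert 2 (step 8): P = [1, 2, 4, 8] / [3, 6] / [5] / [7];  Q = [1, 2, 5, 6] / [3, 4] / [7] / [8]
Final shape: (4, 2, 1, 1).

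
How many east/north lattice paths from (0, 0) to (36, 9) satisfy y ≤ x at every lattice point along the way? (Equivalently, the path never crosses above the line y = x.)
Number of paths = 670609940

By the reflection principle (André's argument), the number of monotone paths to (36, 9) with n ≤ m that never go above y = x is C(45, 36) − C(45, 37) = 886163135 − 215553195 = 670609940.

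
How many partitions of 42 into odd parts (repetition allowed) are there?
p_odd(42) = 1426

Enumerate partitions using only odd parts via the recurrence o(n, m) = o(n, m−2) + o(n−m, m) over odd m, starting from the largest odd part ≤ n. This gives p_odd(42) = 1426. (Euler's theorem: equals the count of distinct-part partitions.)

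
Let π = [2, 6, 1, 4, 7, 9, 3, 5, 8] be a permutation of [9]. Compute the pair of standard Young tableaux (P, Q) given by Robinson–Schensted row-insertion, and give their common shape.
P = [1, 3, 5, 8] / [2, 4, 7, 9] / [6];  Q = [1, 2, 5, 6] / [3, 4, 8, 9] / [7];  common shape = (4, 4, 1)

Row-insert the values π_1, π_2, … into P one at a time, bumping the leftmost entry strictly greater than the inserted value down to the next row. The recording tableau Q records, in position (i, j), the step at which that cell was added to P.
  Insert 2 (step 1): P = [2];  Q = [1]
  Insert 6 (step 2): P = [2, 6];  Q = [1, 2]
  Insert 1 (step 3): P = [1, 6] / [2];  Q = [1, 2] / [3]
  Insert 4 (step 4): P = [1, 4] / [2, 6];  Q = [1, 2] / [3, 4]
  Insert 7 (step 5): P = [1, 4, 7] / [2, 6];  Q = [1, 2, 5] / [3, 4]
  Insert 9 (step 6): P = [1, 4, 7, 9] / [2, 6];  Q = [1, 2, 5, 6] / [3, 4]
  Insert 3 (step 7): P = [1, 3, 7, 9] / [2, 4] / [6];  Q = [1, 2, 5, 6] / [3, 4] / [7]
  Insert 5 (step 8): P = [1, 3, 5, 9] / [2, 4, 7] / [6];  Q = [1, 2, 5, 6] / [3, 4, 8] / [7]
  Insert 8 (step 9): P = [1, 3, 5, 8] / [2, 4, 7, 9] / [6];  Q = [1, 2, 5, 6] / [3, 4, 8, 9] / [7]
Final shape: (4, 4, 1).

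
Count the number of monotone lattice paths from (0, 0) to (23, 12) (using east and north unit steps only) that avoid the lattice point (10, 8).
Number of paths = 730307760

Total paths from (0, 0) to (23, 12): C(35, 23) = 834451800. Paths through (10, 8): (paths (0, 0) → (10, 8)) × (paths (10, 8) → (23, 12)) = C(18, 10) · C(17, 13) = 43758 · 2380 = 104144040. Avoidance count = 834451800 − 104144040 = 730307760.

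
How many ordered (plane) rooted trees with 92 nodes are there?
C_91 = 3935312233584004685417853572763349509774031680023800

These ordered rooted trees are counted by the Catalan number C_n = (1/(n + 1)) · C(2n, n). For n = 91: C_91 = (1/92) · C(182, 91) = 362048725489728431058442528694228154899210914562189600/92 = 3935312233584004685417853572763349509774031680023800.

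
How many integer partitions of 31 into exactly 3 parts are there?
p(31, 3 parts) = 80

Partitions of n into exactly k parts are in bijection with partitions of n − k into at most k parts (subtract 1 from each part). So p(31, exactly 3) = p(28, parts ≤ 3). Computing via the recurrence p(m, j) = p(m, j−1) + p(m−j, j) gives 80.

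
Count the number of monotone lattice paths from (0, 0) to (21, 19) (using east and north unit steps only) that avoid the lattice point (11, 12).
Number of paths = 104987195456

Total paths from (0, 0) to (21, 19): C(40, 21) = 131282408400. Paths through (11, 12): (paths (0, 0) → (11, 12)) × (paths (11, 12) → (21, 19)) = C(23, 11) · C(17, 10) = 1352078 · 19448 = 26295212944. Avoidance count = 131282408400 − 26295212944 = 104987195456.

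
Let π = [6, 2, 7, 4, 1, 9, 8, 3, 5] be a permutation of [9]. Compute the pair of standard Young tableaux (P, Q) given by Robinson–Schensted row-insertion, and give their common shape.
P = [1, 3, 5] / [2, 4, 8] / [6, 7, 9];  Q = [1, 3, 6] / [2, 4, 7] / [5, 8, 9];  common shape = (3, 3, 3)

Row-insert the values π_1, π_2, … into P one at a time, bumping the leftmost entry strictly greater than the inserted value down to the next row. The recording tableau Q records, in position (i, j), the step at which that cell was added to P.
  Insert 6 (step 1): P = [6];  Q = [1]
  Insert 2 (step 2): P = [2] / [6];  Q = [1] / [2]
  Insert 7 (step 3): P = [2, 7] / [6];  Q = [1, 3] / [2]
  Insert 4 (step 4): P = [2, 4] / [6, 7];  Q = [1, 3] / [2, 4]
  Insert 1 (step 5): P = [1, 4] / [2, 7] / [6];  Q = [1, 3] / [2, 4] / [5]
  Insert 9 (step 6): P = [1, 4, 9] / [2, 7] / [6];  Q = [1, 3, 6] / [2, 4] / [5]
  Insert 8 (step 7): P = [1, 4, 8] / [2, 7, 9] / [6];  Q = [1, 3, 6] / [2, 4, 7] / [5]
  Insert 3 (step 8): P = [1, 3, 8] / [2, 4, 9] / [6, 7];  Q = [1, 3, 6] / [2, 4, 7] / [5, 8]
  Insert 5 (step 9): P = [1, 3, 5] / [2, 4, 8] / [6, 7, 9];  Q = [1, 3, 6] / [2, 4, 7] / [5, 8, 9]
Final shape: (3, 3, 3).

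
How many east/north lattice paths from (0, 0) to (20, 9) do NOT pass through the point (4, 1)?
Number of paths = 6337650

Total paths from (0, 0) to (20, 9): C(29, 20) = 10015005. Paths through (4, 1): (paths (0, 0) → (4, 1)) × (paths (4, 1) → (20, 9)) = C(5, 4) · C(24, 16) = 5 · 735471 = 3677355. Avoidance count = 10015005 − 3677355 = 6337650.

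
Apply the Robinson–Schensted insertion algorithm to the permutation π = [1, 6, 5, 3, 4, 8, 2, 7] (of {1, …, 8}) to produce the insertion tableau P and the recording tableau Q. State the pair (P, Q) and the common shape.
P = [1, 2, 4, 7] / [3, 8] / [5] / [6];  Q = [1, 2, 5, 6] / [3, 8] / [4] / [7];  common shape = (4, 2, 1, 1)

Row-insert the values π_1, π_2, … into P one at a time, bumping the leftmost entry strictly greater than the inserted value down to the next row. The recording tableau Q records, in position (i, j), the step at which that cell was added to P.
  Insert 1 (step 1): P = [1];  Q = [1]
  Insert 6 (step 2): P = [1, 6];  Q = [1, 2]
  Insert 5 (step 3): P = [1, 5] / [6];  Q = [1, 2] / [3]
  Insert 3 (step 4): P = [1, 3] / [5] / [6];  Q = [1, 2] / [3] / [4]
  Insert 4 (step 5): P = [1, 3, 4] / [5] / [6];  Q = [1, 2, 5] / [3] / [4]
  Insert 8 (step 6): P = [1, 3, 4, 8] / [5] / [6];  Q = [1, 2, 5, 6] / [3] / [4]
  Insert 2 (step 7): P = [1, 2, 4, 8] / [3] / [5] / [6];  Q = [1, 2, 5, 6] / [3] / [4] / [7]
  Insert 7 (step 8): P = [1, 2, 4, 7] / [3, 8] / [5] / [6];  Q = [1, 2, 5, 6] / [3, 8] / [4] / [7]
Final shape: (4, 2, 1, 1).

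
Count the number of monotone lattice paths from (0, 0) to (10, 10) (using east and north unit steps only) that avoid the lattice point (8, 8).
Number of paths = 107536

Total paths from (0, 0) to (10, 10): C(20, 10) = 184756. Paths through (8, 8): (paths (0, 0) → (8, 8)) × (paths (8, 8) → (10, 10)) = C(16, 8) · C(4, 2) = 12870 · 6 = 77220. Avoidance count = 184756 − 77220 = 107536.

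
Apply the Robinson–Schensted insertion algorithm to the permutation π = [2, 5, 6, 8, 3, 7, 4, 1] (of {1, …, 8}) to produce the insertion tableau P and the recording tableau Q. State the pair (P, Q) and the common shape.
P = [1, 3, 4, 7] / [2, 6] / [5] / [8];  Q = [1, 2, 3, 4] / [5, 6] / [7] / [8];  common shape = (4, 2, 1, 1)

Row-insert the values π_1, π_2, … into P one at a time, bumping the leftmost entry strictly greater than the inserted value down to the next row. The recording tableau Q records, in position (i, j), the step at which that cell was added to P.
  Insert 2 (step 1): P = [2];  Q = [1]
  Insert 5 (step 2): P = [2, 5];  Q = [1, 2]
  Insert 6 (step 3): P = [2, 5, 6];  Q = [1, 2, 3]
  Insert 8 (step 4): P = [2, 5, 6, 8];  Q = [1, 2, 3, 4]
  Insert 3 (step 5): P = [2, 3, 6, 8] / [5];  Q = [1, 2, 3, 4] / [5]
  Insert 7 (step 6): P = [2, 3, 6, 7] / [5, 8];  Q = [1, 2, 3, 4] / [5, 6]
  Insert 4 (step 7): P = [2, 3, 4, 7] / [5, 6] / [8];  Q = [1, 2, 3, 4] / [5, 6] / [7]
  Insert 1 (step 8): P = [1, 3, 4, 7] / [2, 6] / [5] / [8];  Q = [1, 2, 3, 4] / [5, 6] / [7] / [8]
Final shape: (4, 2, 1, 1).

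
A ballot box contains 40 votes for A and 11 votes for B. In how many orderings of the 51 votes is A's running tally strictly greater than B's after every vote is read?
Strict-lead orderings = 27081460630

Total orderings of the 51 votes with 40 for A: C(51, 40) = 47626016970. By the Bertrand ballot formula (Cycle Lemma / reflection principle), the number of orderings in which A is strictly ahead of B throughout is (p − q)/(p + q) · C(p + q, p) = (40 − 11)/(40 + 11) · 47626016970 = 27081460630.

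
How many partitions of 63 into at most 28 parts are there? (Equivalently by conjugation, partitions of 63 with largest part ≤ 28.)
p(63, parts ≤ 28) = 1439243

Use the recurrence p(n, m) = p(n, m−1) + p(n−m, m): either the largest part is < m (count p(n, m−1)) or the largest part is exactly m (remove one copy of m, count p(n−m, m)). With p(0, ·) = 1 this gives p(63, parts ≤ 28) = 1439243. (By conjugating Young diagrams, this also counts partitions of 63 into at most 28 parts.)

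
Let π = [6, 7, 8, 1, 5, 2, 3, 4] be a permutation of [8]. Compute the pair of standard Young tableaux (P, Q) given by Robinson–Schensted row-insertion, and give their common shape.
P = [1, 2, 3, 4] / [5, 7, 8] / [6];  Q = [1, 2, 3, 8] / [4, 5, 7] / [6];  common shape = (4, 3, 1)

Row-insert the values π_1, π_2, … into P one at a time, bumping the leftmost entry strictly greater than the inserted value down to the next row. The recording tableau Q records, in position (i, j), the step at which that cell was added to P.
  Insert 6 (step 1): P = [6];  Q = [1]
  Insert 7 (step 2): P = [6, 7];  Q = [1, 2]
  Insert 8 (step 3): P = [6, 7, 8];  Q = [1, 2, 3]
  Insert 1 (step 4): P = [1, 7, 8] / [6];  Q = [1, 2, 3] / [4]
  Insert 5 (step 5): P = [1, 5, 8] / [6, 7];  Q = [1, 2, 3] / [4, 5]
  Insert 2 (step 6): P = [1, 2, 8] / [5, 7] / [6];  Q = [1, 2, 3] / [4, 5] / [6]
  Insert 3 (step 7): P = [1, 2, 3] / [5, 7, 8] / [6];  Q = [1, 2, 3] / [4, 5, 7] / [6]
  Insert 4 (step 8): P = [1, 2, 3, 4] / [5, 7, 8] / [6];  Q = [1, 2, 3, 8] / [4, 5, 7] / [6]
Final shape: (4, 3, 1).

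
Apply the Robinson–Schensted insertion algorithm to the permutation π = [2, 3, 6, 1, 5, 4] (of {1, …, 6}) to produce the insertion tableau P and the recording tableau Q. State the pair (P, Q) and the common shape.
P = [1, 3, 4] / [2, 5] / [6];  Q = [1, 2, 3] / [4, 5] / [6];  common shape = (3, 2, 1)

Row-insert the values π_1, π_2, … into P one at a time, bumping the leftmost entry strictly greater than the inserted value down to the next row. The recording tableau Q records, in position (i, j), the step at which that cell was added to P.
  Insert 2 (step 1): P = [2];  Q = [1]
  Insert 3 (step 2): P = [2, 3];  Q = [1, 2]
  Insert 6 (step 3): P = [2, 3, 6];  Q = [1, 2, 3]
  Insert 1 (step 4): P = [1, 3, 6] / [2];  Q = [1, 2, 3] / [4]
  Insert 5 (step 5): P = [1, 3, 5] / [2, 6];  Q = [1, 2, 3] / [4, 5]
  Insert 4 (step 6): P = [1, 3, 4] / [2, 5] / [6];  Q = [1, 2, 3] / [4, 5] / [6]
Final shape: (3, 2, 1).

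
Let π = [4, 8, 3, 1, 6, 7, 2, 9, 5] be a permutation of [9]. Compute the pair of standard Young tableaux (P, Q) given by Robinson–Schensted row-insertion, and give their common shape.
P = [1, 2, 5, 9] / [3, 6, 7] / [4, 8];  Q = [1, 2, 6, 8] / [3, 5, 9] / [4, 7];  common shape = (4, 3, 2)

Row-insert the values π_1, π_2, … into P one at a time, bumping the leftmost entry strictly greater than the inserted value down to the next row. The recording tableau Q records, in position (i, j), the step at which that cell was added to P.
  Insert 4 (step 1): P = [4];  Q = [1]
  Insert 8 (step 2): P = [4, 8];  Q = [1, 2]
  Insert 3 (step 3): P = [3, 8] / [4];  Q = [1, 2] / [3]
  Insert 1 (step 4): P = [1, 8] / [3] / [4];  Q = [1, 2] / [3] / [4]
  Insert 6 (step 5): P = [1, 6] / [3, 8] / [4];  Q = [1, 2] / [3, 5] / [4]
  Insert 7 (step 6): P = [1, 6, 7] / [3, 8] / [4];  Q = [1, 2, 6] / [3, 5] / [4]
  Insert 2 (step 7): P = [1, 2, 7] / [3, 6] / [4, 8];  Q = [1, 2, 6] / [3, 5] / [4, 7]
  Insert 9 (step 8): P = [1, 2, 7, 9] / [3, 6] / [4, 8];  Q = [1, 2, 6, 8] / [3, 5] / [4, 7]
  Insert 5 (step 9): P = [1, 2, 5, 9] / [3, 6, 7] / [4, 8];  Q = [1, 2, 6, 8] / [3, 5, 9] / [4, 7]
Final shape: (4, 3, 2).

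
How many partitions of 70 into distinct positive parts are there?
q(70) = 29927

A partition into distinct parts is a strictly decreasing sequence summing to n. The recurrence d(n, m) = d(n, m−1) + d(n−m, m−1) (use part m at most once) with q(n) = d(n, n) gives q(70) = 29927. (Euler's theorem: # distinct-part partitions = # odd-part partitions.)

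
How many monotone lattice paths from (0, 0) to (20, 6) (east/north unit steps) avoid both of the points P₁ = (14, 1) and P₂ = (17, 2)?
Number of paths = 219415

Inclusion–exclusion. Total paths: C(26, 20) = 230230. Through P₁: C(15, 14)·C(11, 6) = 6930. Through P₂: C(19, 17)·C(7, 3) = 5985. Since P₁ is strictly southwest of P₂, a monotone path through both must visit P₁ then P₂; paths through both = C(15, 14)·C(4, 3)·C(7, 3) = 2100. Avoid both = 230230 − 6930 − 5985 + 2100 = 219415.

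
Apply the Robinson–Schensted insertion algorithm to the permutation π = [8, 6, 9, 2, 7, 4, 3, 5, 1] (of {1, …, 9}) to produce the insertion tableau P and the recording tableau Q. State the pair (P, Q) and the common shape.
P = [1, 3, 5] / [2, 7] / [4, 9] / [6] / [8];  Q = [1, 3, 8] / [2, 5] / [4, 6] / [7] / [9];  common shape = (3, 2, 2, 1, 1)

Row-insert the values π_1, π_2, … into P one at a time, bumping the leftmost entry strictly greater than the inserted value down to the next row. The recording tableau Q records, in position (i, j), the step at which that cell was added to P.
  Insert 8 (step 1): P = [8];  Q = [1]
  Insert 6 (step 2): P = [6] / [8];  Q = [1] / [2]
  Insert 9 (step 3): P = [6, 9] / [8];  Q = [1, 3] / [2]
  Insert 2 (step 4): P = [2, 9] / [6] / [8];  Q = [1, 3] / [2] / [4]
  Insert 7 (step 5): P = [2, 7] / [6, 9] / [8];  Q = [1, 3] / [2, 5] / [4]
  Insert 4 (step 6): P = [2, 4] / [6, 7] / [8, 9];  Q = [1, 3] / [2, 5] / [4, 6]
  Insert 3 (step 7): P = [2, 3] / [4, 7] / [6, 9] / [8];  Q = [1, 3] / [2, 5] / [4, 6] / [7]
  Insert 5 (step 8): P = [2, 3, 5] / [4, 7] / [6, 9] / [8];  Q = [1, 3, 8] / [2, 5] / [4, 6] / [7]
  Insert 1 (step 9): P = [1, 3, 5] / [2, 7] / [4, 9] / [6] / [8];  Q = [1, 3, 8] / [2, 5] / [4, 6] / [7] / [9]
Final shape: (3, 2, 2, 1, 1).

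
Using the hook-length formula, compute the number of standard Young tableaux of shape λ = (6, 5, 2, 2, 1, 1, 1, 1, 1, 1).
# SYT of shape (6, 5, 2, 2, 1, 1, 1, 1, 1, 1) = 146241480

Hook-length formula: f^λ = n! / Π hook(c), product over all cells c of the Young diagram. For λ = (6, 5, 2, 2, 1, 1, 1, 1, 1, 1), n = 21 boxes. Hook lengths by row (left-to-right, top-to-bottom): [15, 8, 5, 4, 3, 1]; [13, 6, 3, 2, 1]; [9, 2]; [8, 1]; [6]; [5]; [4]; [3]; [2]; [1]. Product of hooks = 349360128000. So f^λ = 21! / 349360128000 = 51090942171709440000 / 349360128000 = 146241480.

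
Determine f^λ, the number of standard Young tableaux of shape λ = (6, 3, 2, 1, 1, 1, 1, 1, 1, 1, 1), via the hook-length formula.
# SYT of shape (6, 3, 2, 1, 1, 1, 1, 1, 1, 1, 1) = 2494206

Hook-length formula: f^λ = n! / Π hook(c), product over all cells c of the Young diagram. For λ = (6, 3, 2, 1, 1, 1, 1, 1, 1, 1, 1), n = 19 boxes. Hook lengths by row (left-to-right, top-to-bottom): [16, 7, 5, 3, 2, 1]; [12, 3, 1]; [10, 1]; [8]; [7]; [6]; [5]; [4]; [3]; [2]; [1]. Product of hooks = 48771072000. So f^λ = 19! / 48771072000 = 121645100408832000 / 48771072000 = 2494206.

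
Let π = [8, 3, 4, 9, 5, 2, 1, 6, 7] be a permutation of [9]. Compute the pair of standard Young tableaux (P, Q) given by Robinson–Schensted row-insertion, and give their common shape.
P = [1, 4, 5, 6, 7] / [2, 9] / [3] / [8];  Q = [1, 3, 4, 8, 9] / [2, 5] / [6] / [7];  common shape = (5, 2, 1, 1)

Row-insert the values π_1, π_2, … into P one at a time, bumping the leftmost entry strictly greater than the inserted value down to the next row. The recording tableau Q records, in position (i, j), the step at which that cell was added to P.
  Insert 8 (step 1): P = [8];  Q = [1]
  Insert 3 (step 2): P = [3] / [8];  Q = [1] / [2]
  Insert 4 (step 3): P = [3, 4] / [8];  Q = [1, 3] / [2]
  Insert 9 (step 4): P = [3, 4, 9] / [8];  Q = [1, 3, 4] / [2]
  Insert 5 (step 5): P = [3, 4, 5] / [8, 9];  Q = [1, 3, 4] / [2, 5]
  Insert 2 (step 6): P = [2, 4, 5] / [3, 9] / [8];  Q = [1, 3, 4] / [2, 5] / [6]
  Insert 1 (step 7): P = [1, 4, 5] / [2, 9] / [3] / [8];  Q = [1, 3, 4] / [2, 5] / [6] / [7]
  Insert 6 (step 8): P = [1, 4, 5, 6] / [2, 9] / [3] / [8];  Q = [1, 3, 4, 8] / [2, 5] / [6] / [7]
  Insert 7 (step 9): P = [1, 4, 5, 6, 7] / [2, 9] / [3] / [8];  Q = [1, 3, 4, 8, 9] / [2, 5] / [6] / [7]
Final shape: (5, 2, 1, 1).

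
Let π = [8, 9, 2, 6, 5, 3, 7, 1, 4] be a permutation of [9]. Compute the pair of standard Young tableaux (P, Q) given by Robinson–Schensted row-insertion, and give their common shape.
P = [1, 3, 4] / [2, 7] / [5, 9] / [6] / [8];  Q = [1, 2, 7] / [3, 4] / [5, 9] / [6] / [8];  common shape = (3, 2, 2, 1, 1)

Row-insert the values π_1, π_2, … into P one at a time, bumping the leftmost entry strictly greater than the inserted value down to the next row. The recording tableau Q records, in position (i, j), the step at which that cell was added to P.
  Insert 8 (step 1): P = [8];  Q = [1]
  Insert 9 (step 2): P = [8, 9];  Q = [1, 2]
  Insert 2 (step 3): P = [2, 9] / [8];  Q = [1, 2] / [3]
  Insert 6 (step 4): P = [2, 6] / [8, 9];  Q = [1, 2] / [3, 4]
  Insert 5 (step 5): P = [2, 5] / [6, 9] / [8];  Q = [1, 2] / [3, 4] / [5]
  Insert 3 (step 6): P = [2, 3] / [5, 9] / [6] / [8];  Q = [1, 2] / [3, 4] / [5] / [6]
  Insert 7 (step 7): P = [2, 3, 7] / [5, 9] / [6] / [8];  Q = [1, 2, 7] / [3, 4] / [5] / [6]
  Insert 1 (step 8): P = [1, 3, 7] / [2, 9] / [5] / [6] / [8];  Q = [1, 2, 7] / [3, 4] / [5] / [6] / [8]
  Insert 4 (step 9): P = [1, 3, 4] / [2, 7] / [5, 9] / [6] / [8];  Q = [1, 2, 7] / [3, 4] / [5, 9] / [6] / [8]
Final shape: (3, 2, 2, 1, 1).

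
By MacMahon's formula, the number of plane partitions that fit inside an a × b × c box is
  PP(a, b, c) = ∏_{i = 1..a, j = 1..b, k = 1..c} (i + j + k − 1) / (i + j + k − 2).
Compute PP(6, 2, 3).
PP(6, 2, 3) = 2520

Evaluate the triple product over i = 1..6, j = 1..2, k = 1..3. The factors are (2/1) · (3/2) · (4/3) · (3/2) · (4/3) · (5/4) · (3/2) · (4/3) · … (36 factors total). The numerators and denominators telescope so the product is an integer; carrying out the multiplication exactly gives PP(6, 2, 3) = 2520.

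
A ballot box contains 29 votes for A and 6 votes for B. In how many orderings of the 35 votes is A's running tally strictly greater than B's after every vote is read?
Strict-lead orderings = 1066648

Total orderings of the 35 votes with 29 for A: C(35, 29) = 1623160. By the Bertrand ballot formula (Cycle Lemma / reflection principle), the number of orderings in which A is strictly ahead of B throughout is (p − q)/(p + q) · C(p + q, p) = (29 − 6)/(29 + 6) · 1623160 = 1066648.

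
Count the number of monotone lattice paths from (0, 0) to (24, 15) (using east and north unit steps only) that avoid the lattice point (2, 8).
Number of paths = 25070605560

Total paths from (0, 0) to (24, 15): C(39, 24) = 25140840660. Paths through (2, 8): (paths (0, 0) → (2, 8)) × (paths (2, 8) → (24, 15)) = C(10, 2) · C(29, 22) = 45 · 1560780 = 70235100. Avoidance count = 25140840660 − 70235100 = 25070605560.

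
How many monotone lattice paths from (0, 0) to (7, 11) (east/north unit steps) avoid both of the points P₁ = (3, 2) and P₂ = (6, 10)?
Number of paths = 11958

Inclusion–exclusion. Total paths: C(18, 7) = 31824. Through P₁: C(5, 3)·C(13, 4) = 7150. Through P₂: C(16, 6)·C(2, 1) = 16016. Since P₁ is strictly southwest of P₂, a monotone path through both must visit P₁ then P₂; paths through both = C(5, 3)·C(11, 3)·C(2, 1) = 3300. Avoid both = 31824 − 7150 − 16016 + 3300 = 11958.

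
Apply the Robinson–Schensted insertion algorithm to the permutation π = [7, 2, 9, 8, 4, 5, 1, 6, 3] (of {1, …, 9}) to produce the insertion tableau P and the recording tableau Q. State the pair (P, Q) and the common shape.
P = [1, 3, 5, 6] / [2, 4] / [7, 8] / [9];  Q = [1, 3, 6, 8] / [2, 4] / [5, 9] / [7];  common shape = (4, 2, 2, 1)

Row-insert the values π_1, π_2, … into P one at a time, bumping the leftmost entry strictly greater than the inserted value down to the next row. The recording tableau Q records, in position (i, j), the step at which that cell was added to P.
  Insert 7 (step 1): P = [7];  Q = [1]
  Insert 2 (step 2): P = [2] / [7];  Q = [1] / [2]
  Insert 9 (step 3): P = [2, 9] / [7];  Q = [1, 3] / [2]
  Insert 8 (step 4): P = [2, 8] / [7, 9];  Q = [1, 3] / [2, 4]
  Insert 4 (step 5): P = [2, 4] / [7, 8] / [9];  Q = [1, 3] / [2, 4] / [5]
  Insert 5 (step 6): P = [2, 4, 5] / [7, 8] / [9];  Q = [1, 3, 6] / [2, 4] / [5]
  Insert 1 (step 7): P = [1, 4, 5] / [2, 8] / [7] / [9];  Q = [1, 3, 6] / [2, 4] / [5] / [7]
  Insert 6 (step 8): P = [1, 4, 5, 6] / [2, 8] / [7] / [9];  Q = [1, 3, 6, 8] / [2, 4] / [5] / [7]
  Insert 3 (step 9): P = [1, 3, 5, 6] / [2, 4] / [7, 8] / [9];  Q = [1, 3, 6, 8] / [2, 4] / [5, 9] / [7]
Final shape: (4, 2, 2, 1).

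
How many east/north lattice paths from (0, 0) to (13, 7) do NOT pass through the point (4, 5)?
Number of paths = 70590

Total paths from (0, 0) to (13, 7): C(20, 13) = 77520. Paths through (4, 5): (paths (0, 0) → (4, 5)) × (paths (4, 5) → (13, 7)) = C(9, 4) · C(11, 9) = 126 · 55 = 6930. Avoidance count = 77520 − 6930 = 70590.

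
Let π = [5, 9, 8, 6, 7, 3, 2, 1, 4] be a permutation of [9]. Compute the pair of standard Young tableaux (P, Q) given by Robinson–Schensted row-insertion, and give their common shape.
P = [1, 4, 7] / [2, 6] / [3] / [5] / [8] / [9];  Q = [1, 2, 5] / [3, 9] / [4] / [6] / [7] / [8];  common shape = (3, 2, 1, 1, 1, 1)

Row-insert the values π_1, π_2, … into P one at a time, bumping the leftmost entry strictly greater than the inserted value down to the next row. The recording tableau Q records, in position (i, j), the step at which that cell was added to P.
  Insert 5 (step 1): P = [5];  Q = [1]
  Insert 9 (step 2): P = [5, 9];  Q = [1, 2]
  Insert 8 (step 3): P = [5, 8] / [9];  Q = [1, 2] / [3]
  Insert 6 (step 4): P = [5, 6] / [8] / [9];  Q = [1, 2] / [3] / [4]
  Insert 7 (step 5): P = [5, 6, 7] / [8] / [9];  Q = [1, 2, 5] / [3] / [4]
  Insert 3 (step 6): P = [3, 6, 7] / [5] / [8] / [9];  Q = [1, 2, 5] / [3] / [4] / [6]
  Insert 2 (step 7): P = [2, 6, 7] / [3] / [5] / [8] / [9];  Q = [1, 2, 5] / [3] / [4] / [6] / [7]
  Insert 1 (step 8): P = [1, 6, 7] / [2] / [3] / [5] / [8] / [9];  Q = [1, 2, 5] / [3] / [4] / [6] / [7] / [8]
  Insert 4 (step 9): P = [1, 4, 7] / [2, 6] / [3] / [5] / [8] / [9];  Q = [1, 2, 5] / [3, 9] / [4] / [6] / [7] / [8]
Final shape: (3, 2, 1, 1, 1, 1).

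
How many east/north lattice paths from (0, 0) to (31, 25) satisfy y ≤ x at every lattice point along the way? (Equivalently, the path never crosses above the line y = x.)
Number of paths = 1219408876923237

By the reflection principle (André's argument), the number of monotone paths to (31, 25) with n ≤ m that never go above y = x is C(56, 31) − C(56, 32) = 5574440580220512 − 4355031703297275 = 1219408876923237.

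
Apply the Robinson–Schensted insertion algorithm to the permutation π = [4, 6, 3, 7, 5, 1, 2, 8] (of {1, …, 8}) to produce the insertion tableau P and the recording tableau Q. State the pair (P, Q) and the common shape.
P = [1, 2, 7, 8] / [3, 5] / [4, 6];  Q = [1, 2, 4, 8] / [3, 5] / [6, 7];  common shape = (4, 2, 2)

Row-insert the values π_1, π_2, … into P one at a time, bumping the leftmost entry strictly greater than the inserted value down to the next row. The recording tableau Q records, in position (i, j), the step at which that cell was added to P.
  Insert 4 (step 1): P = [4];  Q = [1]
  Insert 6 (step 2): P = [4, 6];  Q = [1, 2]
  Insert 3 (step 3): P = [3, 6] / [4];  Q = [1, 2] / [3]
  Insert 7 (step 4): P = [3, 6, 7] / [4];  Q = [1, 2, 4] / [3]
  Insert 5 (step 5): P = [3, 5, 7] / [4, 6];  Q = [1, 2, 4] / [3, 5]
  Insert 1 (step 6): P = [1, 5, 7] / [3, 6] / [4];  Q = [1, 2, 4] / [3, 5] / [6]
  Insert 2 (step 7): P = [1, 2, 7] / [3, 5] / [4, 6];  Q = [1, 2, 4] / [3, 5] / [6, 7]
  Insert 8 (step 8): P = [1, 2, 7, 8] / [3, 5] / [4, 6];  Q = [1, 2, 4, 8] / [3, 5] / [6, 7]
Final shape: (4, 2, 2).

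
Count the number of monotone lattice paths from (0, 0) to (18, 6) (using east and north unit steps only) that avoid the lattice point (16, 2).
Number of paths = 132301

Total paths from (0, 0) to (18, 6): C(24, 18) = 134596. Paths through (16, 2): (paths (0, 0) → (16, 2)) × (paths (16, 2) → (18, 6)) = C(18, 16) · C(6, 2) = 153 · 15 = 2295. Avoidance count = 134596 − 2295 = 132301.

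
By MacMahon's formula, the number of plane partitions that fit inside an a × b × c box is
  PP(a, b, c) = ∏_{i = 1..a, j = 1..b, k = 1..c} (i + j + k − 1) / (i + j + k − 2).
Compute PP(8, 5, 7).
PP(8, 5, 7) = 201299981193168

Evaluate the triple product over i = 1..8, j = 1..5, k = 1..7. The factors are (2/1) · (3/2) · (4/3) · (5/4) · (6/5) · (7/6) · (8/7) · (3/2) · … (280 factors total). The numerators and denominators telescope so the product is an integer; carrying out the multiplication exactly gives PP(8, 5, 7) = 201299981193168.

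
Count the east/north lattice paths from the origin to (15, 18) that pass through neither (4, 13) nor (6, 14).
Number of paths = 1004154180

Inclusion–exclusion. Total paths: C(33, 15) = 1037158320. Through P₁: C(17, 4)·C(16, 11) = 10395840. Through P₂: C(20, 6)·C(13, 9) = 27713400. Since P₁ is strictly southwest of P₂, a monotone path through both must visit P₁ then P₂; paths through both = C(17, 4)·C(3, 2)·C(13, 9) = 5105100. Avoid both = 1037158320 − 10395840 − 27713400 + 5105100 = 1004154180.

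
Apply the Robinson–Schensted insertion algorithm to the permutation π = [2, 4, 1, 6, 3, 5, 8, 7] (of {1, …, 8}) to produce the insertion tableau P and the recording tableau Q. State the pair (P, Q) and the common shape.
P = [1, 3, 5, 7] / [2, 4, 6, 8];  Q = [1, 2, 4, 7] / [3, 5, 6, 8];  common shape = (4, 4)

Row-insert the values π_1, π_2, … into P one at a time, bumping the leftmost entry strictly greater than the inserted value down to the next row. The recording tableau Q records, in position (i, j), the step at which that cell was added to P.
  Insert 2 (step 1): P = [2];  Q = [1]
  Insert 4 (step 2): P = [2, 4];  Q = [1, 2]
  Insert 1 (step 3): P = [1, 4] / [2];  Q = [1, 2] / [3]
  Insert 6 (step 4): P = [1, 4, 6] / [2];  Q = [1, 2, 4] / [3]
  Insert 3 (step 5): P = [1, 3, 6] / [2, 4];  Q = [1, 2, 4] / [3, 5]
  Insert 5 (step 6): P = [1, 3, 5] / [2, 4, 6];  Q = [1, 2, 4] / [3, 5, 6]
  Insert 8 (step 7): P = [1, 3, 5, 8] / [2, 4, 6];  Q = [1, 2, 4, 7] / [3, 5, 6]
  Insert 7 (step 8): P = [1, 3, 5, 7] / [2, 4, 6, 8];  Q = [1, 2, 4, 7] / [3, 5, 6, 8]
Final shape: (4, 4).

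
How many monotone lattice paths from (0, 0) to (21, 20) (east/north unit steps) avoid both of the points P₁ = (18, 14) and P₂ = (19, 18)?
Number of paths = 137635623420

Inclusion–exclusion. Total paths: C(41, 21) = 269128937220. Through P₁: C(32, 18)·C(9, 3) = 39600590400. Through P₂: C(37, 19)·C(4, 2) = 106035791400. Since P₁ is strictly southwest of P₂, a monotone path through both must visit P₁ then P₂; paths through both = C(32, 18)·C(5, 1)·C(4, 2) = 14143068000. Avoid both = 269128937220 − 39600590400 − 106035791400 + 14143068000 = 137635623420.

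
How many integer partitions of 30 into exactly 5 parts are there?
p(30, 5 parts) = 377

Partitions of n into exactly k parts are in bijection with partitions of n − k into at most k parts (subtract 1 from each part). So p(30, exactly 5) = p(25, parts ≤ 5). Computing via the recurrence p(m, j) = p(m, j−1) + p(m−j, j) gives 377.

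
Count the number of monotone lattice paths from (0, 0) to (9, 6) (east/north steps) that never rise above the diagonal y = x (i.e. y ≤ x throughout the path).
Number of paths = 2002

By the reflection principle (André's argument), the number of monotone paths to (9, 6) with n ≤ m that never go above y = x is C(15, 9) − C(15, 10) = 5005 − 3003 = 2002.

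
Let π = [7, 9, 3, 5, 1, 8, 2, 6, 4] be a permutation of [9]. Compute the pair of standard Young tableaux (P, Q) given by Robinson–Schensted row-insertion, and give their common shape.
P = [1, 2, 4] / [3, 5, 6] / [7, 8] / [9];  Q = [1, 2, 6] / [3, 4, 8] / [5, 7] / [9];  common shape = (3, 3, 2, 1)

Row-insert the values π_1, π_2, … into P one at a time, bumping the leftmost entry strictly greater than the inserted value down to the next row. The recording tableau Q records, in position (i, j), the step at which that cell was added to P.
  Insert 7 (step 1): P = [7];  Q = [1]
  Insert 9 (step 2): P = [7, 9];  Q = [1, 2]
  Insert 3 (step 3): P = [3, 9] / [7];  Q = [1, 2] / [3]
  Insert 5 (step 4): P = [3, 5] / [7, 9];  Q = [1, 2] / [3, 4]
  Insert 1 (step 5): P = [1, 5] / [3, 9] / [7];  Q = [1, 2] / [3, 4] / [5]
  Insert 8 (step 6): P = [1, 5, 8] / [3, 9] / [7];  Q = [1, 2, 6] / [3, 4] / [5]
  Insert 2 (step 7): P = [1, 2, 8] / [3, 5] / [7, 9];  Q = [1, 2, 6] / [3, 4] / [5, 7]
  Insert 6 (step 8): P = [1, 2, 6] / [3, 5, 8] / [7, 9];  Q = [1, 2, 6] / [3, 4, 8] / [5, 7]
  Insert 4 (step 9): P = [1, 2, 4] / [3, 5, 6] / [7, 8] / [9];  Q = [1, 2, 6] / [3, 4, 8] / [5, 7] / [9]
Final shape: (3, 3, 2, 1).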